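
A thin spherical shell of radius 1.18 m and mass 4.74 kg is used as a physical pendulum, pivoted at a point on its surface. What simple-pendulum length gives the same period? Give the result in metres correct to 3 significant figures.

1.97 m

The equivalent simple-pendulum length is L_eq = I/(md), where I is about the pivot and d = 1.180 m.
I_cm = (2/3)mR² = 4.400 kg·m², so I = I_cm + md² = 4.400 + 6.600 = 11.00 kg·m².
L_eq = 11.00/(4.74 × 1.180) = 1.97 m.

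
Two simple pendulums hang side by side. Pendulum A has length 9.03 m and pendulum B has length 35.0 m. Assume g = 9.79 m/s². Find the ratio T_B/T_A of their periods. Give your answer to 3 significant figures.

T ∝ √L, so T_B/T_A = √(L_B/L_A) = √(35.0/9.03) = 1.97.

1.97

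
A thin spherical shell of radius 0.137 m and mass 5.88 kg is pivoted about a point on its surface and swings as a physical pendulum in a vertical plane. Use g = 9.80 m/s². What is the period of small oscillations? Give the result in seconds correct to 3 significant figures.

I_cm = (2/3)mr² = 0.07357 kg·m². The pivot is at distance d = 0.137 m from the centre of mass.
By the parallel-axis theorem, I = I_cm + md² = 0.07357 + 0.1104 = 0.1839 kg·m².
T = 2π√(I/(mgd)) = 2π√(0.1839/(5.88 × 9.80 × 0.137)) = 0.959 s.

0.959 s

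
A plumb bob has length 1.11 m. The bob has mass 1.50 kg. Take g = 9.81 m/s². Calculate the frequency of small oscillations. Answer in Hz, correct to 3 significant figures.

0.473 Hz

T = 2π√(L/g) = 2π√(1.11/9.81) = 2.114 s, so f = 1/T = 0.473 Hz.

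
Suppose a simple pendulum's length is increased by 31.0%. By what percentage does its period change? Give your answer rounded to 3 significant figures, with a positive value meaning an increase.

T ∝ √L, so T'/T = √(1.310) = 1.145.
Percentage change in T = (1.145 − 1) × 100% = 14.5%.

14.5%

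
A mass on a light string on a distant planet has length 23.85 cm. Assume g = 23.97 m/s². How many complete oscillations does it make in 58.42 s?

T = 2π√(L/g) = 2π√(0.2385/23.97) = 0.62674 s.
Number of complete oscillations = ⌊58.42/0.62674⌋ = ⌊93.212⌋ = 93.

93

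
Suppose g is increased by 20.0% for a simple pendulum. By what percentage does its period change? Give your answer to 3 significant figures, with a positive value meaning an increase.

-8.71%

T ∝ 1/√g, so T'/T = 1/√(1.200) = 0.9129.
Percentage change in T = (0.9129 − 1) × 100% = -8.71%.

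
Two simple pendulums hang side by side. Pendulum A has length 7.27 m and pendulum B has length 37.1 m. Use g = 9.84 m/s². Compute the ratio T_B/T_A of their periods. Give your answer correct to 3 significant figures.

T ∝ √L, so T_B/T_A = √(L_B/L_A) = √(37.1/7.27) = 2.26.

2.26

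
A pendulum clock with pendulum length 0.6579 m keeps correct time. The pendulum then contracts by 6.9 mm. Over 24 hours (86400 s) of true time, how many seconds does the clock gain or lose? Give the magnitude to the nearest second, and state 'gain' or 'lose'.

T ∝ √L, so T'/T = √(0.65100/0.6579) = 0.994742.
In 86400 s of true time the clock registers 86400/0.994742 = 86856.7 s, so it gains 457 s.

gain 457 s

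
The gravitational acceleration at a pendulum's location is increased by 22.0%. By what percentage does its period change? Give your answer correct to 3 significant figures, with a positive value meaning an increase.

-9.46%

T ∝ 1/√g, so T'/T = 1/√(1.220) = 0.9054.
Percentage change in T = (0.9054 − 1) × 100% = -9.46%.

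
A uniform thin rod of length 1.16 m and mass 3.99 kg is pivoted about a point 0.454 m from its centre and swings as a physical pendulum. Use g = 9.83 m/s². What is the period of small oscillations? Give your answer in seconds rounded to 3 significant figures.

For a physical pendulum T = 2π√(I/(mgd)), with d = 0.4540 m from pivot to centre of mass.
I_cm = mL²/12 = 3.99 × 1.16²/12 = 0.4474 kg·m²; I = I_cm + md² = 0.4474 + 3.99 × 0.4540² = 1.270 kg·m².
T = 2π√(1.270/(3.99 × 9.83 × 0.4540)) = 1.68 s.

1.68 s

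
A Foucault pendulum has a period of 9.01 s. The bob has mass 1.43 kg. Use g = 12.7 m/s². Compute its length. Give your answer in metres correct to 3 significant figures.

From T = 2π√(L/g), L = gT²/(4π²) = 12.7 × 9.010²/(4π²) = 26.1 m.

26.1 m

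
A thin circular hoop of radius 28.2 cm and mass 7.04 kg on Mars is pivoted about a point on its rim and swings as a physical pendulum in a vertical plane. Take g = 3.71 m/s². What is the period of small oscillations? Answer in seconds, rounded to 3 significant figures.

2.45 s

I_cm = mr² = 0.5598 kg·m². The pivot is at distance d = 0.282 m from the centre of mass.
By the parallel-axis theorem, I = I_cm + md² = 0.5598 + 0.5598 = 1.120 kg·m².
T = 2π√(I/(mgd)) = 2π√(1.120/(7.04 × 3.71 × 0.282)) = 2.45 s.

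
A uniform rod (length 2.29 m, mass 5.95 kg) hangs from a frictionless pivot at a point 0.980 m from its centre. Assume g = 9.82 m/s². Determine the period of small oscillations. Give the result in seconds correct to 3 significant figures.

2.39 s

For a physical pendulum T = 2π√(I/(mgd)), with d = 0.9800 m from pivot to centre of mass.
I_cm = mL²/12 = 5.95 × 2.29²/12 = 2.600 kg·m²; I = I_cm + md² = 2.600 + 5.95 × 0.9800² = 8.315 kg·m².
T = 2π√(8.315/(5.95 × 9.82 × 0.9800)) = 2.39 s.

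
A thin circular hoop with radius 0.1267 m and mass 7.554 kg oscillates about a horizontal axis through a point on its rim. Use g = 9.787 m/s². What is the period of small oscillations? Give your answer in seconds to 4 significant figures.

I_cm = mr² = 0.12126 kg·m². The pivot is at distance d = 0.1267 m from the centre of mass.
By the parallel-axis theorem, I = I_cm + md² = 0.12126 + 0.12126 = 0.24253 kg·m².
T = 2π√(I/(mgd)) = 2π√(0.24253/(7.554 × 9.787 × 0.1267)) = 1.011 s.

1.011 s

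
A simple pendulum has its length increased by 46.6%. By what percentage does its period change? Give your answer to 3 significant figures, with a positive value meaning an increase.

21.1%

T ∝ √L, so T'/T = √(1.466) = 1.211.
Percentage change in T = (1.211 − 1) × 100% = 21.1%.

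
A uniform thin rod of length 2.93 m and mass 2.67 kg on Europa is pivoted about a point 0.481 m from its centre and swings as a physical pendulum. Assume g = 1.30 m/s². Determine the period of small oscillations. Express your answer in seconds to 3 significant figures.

7.73 s

For a physical pendulum T = 2π√(I/(mgd)), with d = 0.4810 m from pivot to centre of mass.
I_cm = mL²/12 = 2.67 × 2.93²/12 = 1.910 kg·m²; I = I_cm + md² = 1.910 + 2.67 × 0.4810² = 2.528 kg·m².
T = 2π√(2.528/(2.67 × 1.30 × 0.4810)) = 7.73 s.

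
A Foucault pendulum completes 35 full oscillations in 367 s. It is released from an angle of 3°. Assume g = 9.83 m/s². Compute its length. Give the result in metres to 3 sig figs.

T = 367/35 = 10.49 s.
From T = 2π√(L/g), L = gT²/(4π²) = 9.83 × 10.49²/(4π²) = 27.4 m.

27.4 m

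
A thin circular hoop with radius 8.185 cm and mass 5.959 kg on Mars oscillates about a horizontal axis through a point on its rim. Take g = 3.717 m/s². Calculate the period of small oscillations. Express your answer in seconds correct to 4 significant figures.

1.319 s

I_cm = mr² = 0.039922 kg·m². The pivot is at distance d = 0.08185 m from the centre of mass.
By the parallel-axis theorem, I = I_cm + md² = 0.039922 + 0.039922 = 0.079844 kg·m².
T = 2π√(I/(mgd)) = 2π√(0.079844/(5.959 × 3.717 × 0.08185)) = 1.319 s.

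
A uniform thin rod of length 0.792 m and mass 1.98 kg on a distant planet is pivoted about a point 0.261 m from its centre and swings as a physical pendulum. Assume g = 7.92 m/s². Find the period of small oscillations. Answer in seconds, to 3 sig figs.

For a physical pendulum T = 2π√(I/(mgd)), with d = 0.2610 m from pivot to centre of mass.
I_cm = mL²/12 = 1.98 × 0.792²/12 = 0.1035 kg·m²; I = I_cm + md² = 0.1035 + 1.98 × 0.2610² = 0.2384 kg·m².
T = 2π√(0.2384/(1.98 × 7.92 × 0.2610)) = 1.52 s.

1.52 s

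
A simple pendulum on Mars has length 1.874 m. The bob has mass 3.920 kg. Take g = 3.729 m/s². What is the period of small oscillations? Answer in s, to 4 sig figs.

T = 2π√(L/g) = 2π√(1.874/3.729) = 2π × 0.70891 = 4.454 s.

4.454 s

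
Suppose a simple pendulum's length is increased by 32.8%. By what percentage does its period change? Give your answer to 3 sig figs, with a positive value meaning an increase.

T ∝ √L, so T'/T = √(1.328) = 1.152.
Percentage change in T = (1.152 − 1) × 100% = 15.2%.

15.2%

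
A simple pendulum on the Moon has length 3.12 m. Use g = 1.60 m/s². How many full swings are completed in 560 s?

T = 2π√(L/g) = 2π√(3.12/1.60) = 8.774 s.
Number of complete oscillations = ⌊560/8.774⌋ = ⌊63.83⌋ = 63.

63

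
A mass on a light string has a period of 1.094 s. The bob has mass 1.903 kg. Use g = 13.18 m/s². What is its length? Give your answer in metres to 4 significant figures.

0.3996 m

From T = 2π√(L/g), L = gT²/(4π²) = 13.18 × 1.0940²/(4π²) = 0.3996 m.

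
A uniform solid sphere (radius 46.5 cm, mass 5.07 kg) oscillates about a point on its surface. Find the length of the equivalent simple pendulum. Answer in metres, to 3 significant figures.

The equivalent simple-pendulum length is L_eq = I/(md), where I is about the pivot and d = 0.4650 m.
I_cm = (2/5)mR² = 0.4385 kg·m², so I = I_cm + md² = 0.4385 + 1.096 = 1.535 kg·m².
L_eq = 1.535/(5.07 × 0.4650) = 0.651 m.

0.651 m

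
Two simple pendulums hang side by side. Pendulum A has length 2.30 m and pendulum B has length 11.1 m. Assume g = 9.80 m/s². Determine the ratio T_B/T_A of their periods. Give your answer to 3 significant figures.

T ∝ √L, so T_B/T_A = √(L_B/L_A) = √(11.1/2.30) = 2.20.

2.20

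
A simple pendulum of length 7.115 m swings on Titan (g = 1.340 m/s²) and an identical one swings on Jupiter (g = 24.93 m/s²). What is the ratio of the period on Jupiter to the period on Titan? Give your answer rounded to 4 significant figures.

0.2318

T ∝ 1/√g, so T₂/T₁ = √(g₁/g₂) = √(1.340/24.93) = 0.2318.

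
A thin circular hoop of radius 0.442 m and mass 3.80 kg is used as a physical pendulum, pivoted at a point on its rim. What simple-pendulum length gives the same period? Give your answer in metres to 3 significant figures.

0.884 m

The equivalent simple-pendulum length is L_eq = I/(md), where I is about the pivot and d = 0.4420 m.
I_cm = mR² = 0.7424 kg·m², so I = I_cm + md² = 0.7424 + 0.7424 = 1.485 kg·m².
L_eq = 1.485/(3.80 × 0.4420) = 0.884 m.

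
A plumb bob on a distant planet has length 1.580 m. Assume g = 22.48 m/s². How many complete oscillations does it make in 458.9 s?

275

T = 2π√(L/g) = 2π√(1.580/22.48) = 1.6658 s.
Number of complete oscillations = ⌊458.9/1.6658⌋ = ⌊275.49⌋ = 275.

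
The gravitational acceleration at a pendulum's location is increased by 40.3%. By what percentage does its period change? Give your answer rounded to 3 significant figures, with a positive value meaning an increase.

-15.6%

T ∝ 1/√g, so T'/T = 1/√(1.403) = 0.8443.
Percentage change in T = (0.8443 − 1) × 100% = -15.6%.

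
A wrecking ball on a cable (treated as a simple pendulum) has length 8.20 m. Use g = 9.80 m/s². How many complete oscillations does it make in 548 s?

95

T = 2π√(L/g) = 2π√(8.20/9.80) = 5.747 s.
Number of complete oscillations = ⌊548/5.747⌋ = ⌊95.35⌋ = 95.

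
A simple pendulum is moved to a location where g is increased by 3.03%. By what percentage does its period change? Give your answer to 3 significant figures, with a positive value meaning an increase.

T ∝ 1/√g, so T'/T = 1/√(1.030) = 0.9852.
Percentage change in T = (0.9852 − 1) × 100% = -1.48%.

-1.48%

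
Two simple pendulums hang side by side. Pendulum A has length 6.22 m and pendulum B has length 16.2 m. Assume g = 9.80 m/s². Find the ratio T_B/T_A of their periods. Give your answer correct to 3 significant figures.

T ∝ √L, so T_B/T_A = √(L_B/L_A) = √(16.2/6.22) = 1.61.

1.61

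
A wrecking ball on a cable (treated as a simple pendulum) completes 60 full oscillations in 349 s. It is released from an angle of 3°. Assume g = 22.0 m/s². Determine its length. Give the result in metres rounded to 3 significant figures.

T = 349/60 = 5.817 s.
From T = 2π√(L/g), L = gT²/(4π²) = 22.0 × 5.817²/(4π²) = 18.9 m.

18.9 m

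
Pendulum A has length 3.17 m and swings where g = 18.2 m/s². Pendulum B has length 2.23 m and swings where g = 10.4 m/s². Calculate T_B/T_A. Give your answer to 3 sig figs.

T = 2π√(L/g), so T_B/T_A = √((L_B/g_B)/(L_A/g_A)) = √((2.23/10.4)/(3.17/18.2)) = 1.11.

1.11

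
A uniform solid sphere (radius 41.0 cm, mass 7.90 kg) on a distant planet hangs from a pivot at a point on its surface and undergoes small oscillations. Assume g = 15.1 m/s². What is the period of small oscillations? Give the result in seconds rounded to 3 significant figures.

I_cm = (2/5)mr² = 0.5312 kg·m². The pivot is at distance d = 0.410 m from the centre of mass.
By the parallel-axis theorem, I = I_cm + md² = 0.5312 + 1.328 = 1.859 kg·m².
T = 2π√(I/(mgd)) = 2π√(1.859/(7.90 × 15.1 × 0.410)) = 1.23 s.

1.23 s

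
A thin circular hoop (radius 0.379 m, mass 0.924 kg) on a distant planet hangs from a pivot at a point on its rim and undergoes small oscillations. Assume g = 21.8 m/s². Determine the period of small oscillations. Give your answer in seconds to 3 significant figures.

I_cm = mr² = 0.1327 kg·m². The pivot is at distance d = 0.379 m from the centre of mass.
By the parallel-axis theorem, I = I_cm + md² = 0.1327 + 0.1327 = 0.2654 kg·m².
T = 2π√(I/(mgd)) = 2π√(0.2654/(0.924 × 21.8 × 0.379)) = 1.17 s.

1.17 s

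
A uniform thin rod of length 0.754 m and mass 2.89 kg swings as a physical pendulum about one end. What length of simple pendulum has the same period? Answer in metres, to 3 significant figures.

0.503 m

The equivalent simple-pendulum length is L_eq = I/(md), where I is about the pivot and d = 0.3770 m.
I_cm = (1/12)mL² = 0.1369 kg·m², so I = I_cm + md² = 0.1369 + 0.4108 = 0.5477 kg·m².
L_eq = 0.5477/(2.89 × 0.3770) = 0.503 m.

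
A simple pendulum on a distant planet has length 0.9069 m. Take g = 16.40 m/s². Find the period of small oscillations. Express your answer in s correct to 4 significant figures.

T = 2π√(L/g) = 2π√(0.9069/16.40) = 2π × 0.23516 = 1.478 s.

1.478 s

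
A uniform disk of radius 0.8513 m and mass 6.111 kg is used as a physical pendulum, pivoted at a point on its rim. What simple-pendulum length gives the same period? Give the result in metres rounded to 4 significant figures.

The equivalent simple-pendulum length is L_eq = I/(md), where I is about the pivot and d = 0.85130 m.
I_cm = ½mR² = 2.2144 kg·m², so I = I_cm + md² = 2.2144 + 4.4287 = 6.6431 kg·m².
L_eq = 6.6431/(6.111 × 0.85130) = 1.277 m.

1.277 m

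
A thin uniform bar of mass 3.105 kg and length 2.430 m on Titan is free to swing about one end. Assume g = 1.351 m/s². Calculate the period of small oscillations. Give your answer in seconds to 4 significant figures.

For a physical pendulum T = 2π√(I/(mgd)), with d = 1.2150 m from pivot to centre of mass.
I_cm = mL²/12 = 3.105 × 2.430²/12 = 1.5279 kg·m²; I = I_cm + md² = 1.5279 + 3.105 × 1.2150² = 6.1116 kg·m².
T = 2π√(6.1116/(3.105 × 1.351 × 1.2150)) = 6.880 s.

6.880 s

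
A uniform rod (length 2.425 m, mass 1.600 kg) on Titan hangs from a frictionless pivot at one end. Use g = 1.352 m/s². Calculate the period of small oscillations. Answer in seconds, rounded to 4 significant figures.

6.871 s

For a physical pendulum T = 2π√(I/(mgd)), with d = 1.2125 m from pivot to centre of mass.
I_cm = mL²/12 = 1.600 × 2.425²/12 = 0.78408 kg·m²; I = I_cm + md² = 0.78408 + 1.600 × 1.2125² = 3.1363 kg·m².
T = 2π√(3.1363/(1.600 × 1.352 × 1.2125)) = 6.871 s.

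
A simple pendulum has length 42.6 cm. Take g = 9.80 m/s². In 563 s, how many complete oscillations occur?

429

T = 2π√(L/g) = 2π√(0.426/9.80) = 1.310 s.
Number of complete oscillations = ⌊563/1.310⌋ = ⌊429.8⌋ = 429.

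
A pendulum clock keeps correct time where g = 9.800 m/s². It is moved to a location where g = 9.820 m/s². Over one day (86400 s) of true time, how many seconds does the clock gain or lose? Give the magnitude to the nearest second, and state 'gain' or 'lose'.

The clock's period scales as T ∝ 1/√g, so T'/T = √(9.800/9.820) = 0.998981.
In 86400 s of true time the clock registers 86400/0.998981 = 86488.1 s, so it gains 88 s.

gain 88 s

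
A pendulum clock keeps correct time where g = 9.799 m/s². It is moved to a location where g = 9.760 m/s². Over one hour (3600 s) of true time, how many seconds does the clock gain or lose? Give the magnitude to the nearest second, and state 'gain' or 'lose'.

The clock's period scales as T ∝ 1/√g, so T'/T = √(9.799/9.760) = 1.00200.
In 3600 s of true time the clock registers 3600/1.00200 = 3592.8 s, so it loses 7 s.

lose 7 s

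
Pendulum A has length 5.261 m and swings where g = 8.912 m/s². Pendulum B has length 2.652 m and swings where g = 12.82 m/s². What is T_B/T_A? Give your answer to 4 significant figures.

0.5920

T = 2π√(L/g), so T_B/T_A = √((L_B/g_B)/(L_A/g_A)) = √((2.652/12.82)/(5.261/8.912)) = 0.5920.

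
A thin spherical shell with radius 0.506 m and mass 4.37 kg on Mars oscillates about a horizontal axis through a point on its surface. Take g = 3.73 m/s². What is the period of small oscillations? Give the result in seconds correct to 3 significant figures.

2.99 s

I_cm = (2/3)mr² = 0.7459 kg·m². The pivot is at distance d = 0.506 m from the centre of mass.
By the parallel-axis theorem, I = I_cm + md² = 0.7459 + 1.119 = 1.865 kg·m².
T = 2π√(I/(mgd)) = 2π√(1.865/(4.37 × 3.73 × 0.506)) = 2.99 s.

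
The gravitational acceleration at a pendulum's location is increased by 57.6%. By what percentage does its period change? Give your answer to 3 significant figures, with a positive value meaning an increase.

T ∝ 1/√g, so T'/T = 1/√(1.576) = 0.7966.
Percentage change in T = (0.7966 − 1) × 100% = -20.3%.

-20.3%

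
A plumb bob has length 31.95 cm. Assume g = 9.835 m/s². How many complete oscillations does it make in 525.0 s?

463

T = 2π√(L/g) = 2π√(0.3195/9.835) = 1.1325 s.
Number of complete oscillations = ⌊525.0/1.1325⌋ = ⌊463.59⌋ = 463.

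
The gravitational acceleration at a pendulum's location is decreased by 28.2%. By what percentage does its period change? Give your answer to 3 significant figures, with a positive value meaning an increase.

18.0%

T ∝ 1/√g, so T'/T = 1/√(0.7180) = 1.180.
Percentage change in T = (1.180 − 1) × 100% = 18.0%.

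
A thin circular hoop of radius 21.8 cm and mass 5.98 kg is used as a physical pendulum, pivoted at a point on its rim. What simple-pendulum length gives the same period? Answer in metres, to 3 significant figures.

The equivalent simple-pendulum length is L_eq = I/(md), where I is about the pivot and d = 0.2180 m.
I_cm = mR² = 0.2842 kg·m², so I = I_cm + md² = 0.2842 + 0.2842 = 0.5684 kg·m².
L_eq = 0.5684/(5.98 × 0.2180) = 0.436 m.

0.436 m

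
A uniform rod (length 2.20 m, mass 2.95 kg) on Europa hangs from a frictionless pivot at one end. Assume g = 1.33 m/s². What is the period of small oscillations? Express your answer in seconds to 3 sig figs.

For a physical pendulum T = 2π√(I/(mgd)), with d = 1.100 m from pivot to centre of mass.
I_cm = mL²/12 = 2.95 × 2.20²/12 = 1.190 kg·m²; I = I_cm + md² = 1.190 + 2.95 × 1.100² = 4.759 kg·m².
T = 2π√(4.759/(2.95 × 1.33 × 1.100)) = 6.60 s.

6.60 s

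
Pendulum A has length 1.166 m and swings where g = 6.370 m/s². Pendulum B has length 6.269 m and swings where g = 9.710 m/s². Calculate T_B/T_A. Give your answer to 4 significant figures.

T = 2π√(L/g), so T_B/T_A = √((L_B/g_B)/(L_A/g_A)) = √((6.269/9.710)/(1.166/6.370)) = 1.878.

1.878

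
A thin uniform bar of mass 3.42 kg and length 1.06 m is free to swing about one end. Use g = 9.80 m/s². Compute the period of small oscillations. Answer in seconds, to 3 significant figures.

1.69 s

For a physical pendulum T = 2π√(I/(mgd)), with d = 0.5300 m from pivot to centre of mass.
I_cm = mL²/12 = 3.42 × 1.06²/12 = 0.3202 kg·m²; I = I_cm + md² = 0.3202 + 3.42 × 0.5300² = 1.281 kg·m².
T = 2π√(1.281/(3.42 × 9.80 × 0.5300)) = 1.69 s.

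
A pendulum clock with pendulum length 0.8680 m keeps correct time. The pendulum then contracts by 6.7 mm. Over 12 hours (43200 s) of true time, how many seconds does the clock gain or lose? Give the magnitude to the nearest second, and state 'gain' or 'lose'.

T ∝ √L, so T'/T = √(0.86130/0.8680) = 0.996133.
In 43200 s of true time the clock registers 43200/0.996133 = 43367.7 s, so it gains 168 s.

gain 168 s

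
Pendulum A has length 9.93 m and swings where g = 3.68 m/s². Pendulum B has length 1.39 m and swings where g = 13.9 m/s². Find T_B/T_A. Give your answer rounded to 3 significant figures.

0.193

T = 2π√(L/g), so T_B/T_A = √((L_B/g_B)/(L_A/g_A)) = √((1.39/13.9)/(9.93/3.68)) = 0.193.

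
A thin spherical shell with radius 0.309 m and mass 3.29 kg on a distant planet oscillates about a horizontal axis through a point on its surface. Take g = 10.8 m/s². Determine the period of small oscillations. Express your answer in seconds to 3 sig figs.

I_cm = (2/3)mr² = 0.2094 kg·m². The pivot is at distance d = 0.309 m from the centre of mass.
By the parallel-axis theorem, I = I_cm + md² = 0.2094 + 0.3141 = 0.5236 kg·m².
T = 2π√(I/(mgd)) = 2π√(0.5236/(3.29 × 10.8 × 0.309)) = 1.37 s.

1.37 s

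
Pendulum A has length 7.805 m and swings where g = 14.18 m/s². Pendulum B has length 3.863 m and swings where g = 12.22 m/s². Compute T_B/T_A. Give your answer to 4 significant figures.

T = 2π√(L/g), so T_B/T_A = √((L_B/g_B)/(L_A/g_A)) = √((3.863/12.22)/(7.805/14.18)) = 0.7578.

0.7578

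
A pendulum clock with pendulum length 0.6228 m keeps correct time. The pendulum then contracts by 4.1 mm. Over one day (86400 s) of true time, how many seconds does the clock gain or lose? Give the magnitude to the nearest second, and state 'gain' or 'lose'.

T ∝ √L, so T'/T = √(0.61870/0.6228) = 0.996703.
In 86400 s of true time the clock registers 86400/0.996703 = 86685.8 s, so it gains 286 s.

gain 286 s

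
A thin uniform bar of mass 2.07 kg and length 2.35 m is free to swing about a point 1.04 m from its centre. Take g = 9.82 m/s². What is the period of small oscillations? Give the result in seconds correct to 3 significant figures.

For a physical pendulum T = 2π√(I/(mgd)), with d = 1.040 m from pivot to centre of mass.
I_cm = mL²/12 = 2.07 × 2.35²/12 = 0.9526 kg·m²; I = I_cm + md² = 0.9526 + 2.07 × 1.040² = 3.192 kg·m².
T = 2π√(3.192/(2.07 × 9.82 × 1.040)) = 2.44 s.

2.44 s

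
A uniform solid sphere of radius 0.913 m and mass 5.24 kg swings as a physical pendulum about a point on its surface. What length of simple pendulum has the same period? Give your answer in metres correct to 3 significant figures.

1.28 m

The equivalent simple-pendulum length is L_eq = I/(md), where I is about the pivot and d = 0.9130 m.
I_cm = (2/5)mR² = 1.747 kg·m², so I = I_cm + md² = 1.747 + 4.368 = 6.115 kg·m².
L_eq = 6.115/(5.24 × 0.9130) = 1.28 m.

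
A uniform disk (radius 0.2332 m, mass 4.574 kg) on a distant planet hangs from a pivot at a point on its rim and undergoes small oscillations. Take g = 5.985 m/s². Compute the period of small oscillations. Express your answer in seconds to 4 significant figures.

1.519 s

I_cm = ½mr² = 0.12437 kg·m². The pivot is at distance d = 0.2332 m from the centre of mass.
By the parallel-axis theorem, I = I_cm + md² = 0.12437 + 0.24874 = 0.37312 kg·m².
T = 2π√(I/(mgd)) = 2π√(0.37312/(4.574 × 5.985 × 0.2332)) = 1.519 s.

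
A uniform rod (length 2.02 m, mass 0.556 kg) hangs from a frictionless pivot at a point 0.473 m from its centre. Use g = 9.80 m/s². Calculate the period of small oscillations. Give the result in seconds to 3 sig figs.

For a physical pendulum T = 2π√(I/(mgd)), with d = 0.4730 m from pivot to centre of mass.
I_cm = mL²/12 = 0.556 × 2.02²/12 = 0.1891 kg·m²; I = I_cm + md² = 0.1891 + 0.556 × 0.4730² = 0.3135 kg·m².
T = 2π√(0.3135/(0.556 × 9.80 × 0.4730)) = 2.19 s.

2.19 s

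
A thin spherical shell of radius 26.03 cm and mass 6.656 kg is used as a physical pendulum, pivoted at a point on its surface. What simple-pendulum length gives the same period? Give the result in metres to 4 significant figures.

0.4338 m

The equivalent simple-pendulum length is L_eq = I/(md), where I is about the pivot and d = 0.26030 m.
I_cm = (2/3)mR² = 0.30066 kg·m², so I = I_cm + md² = 0.30066 + 0.45098 = 0.75164 kg·m².
L_eq = 0.75164/(6.656 × 0.26030) = 0.4338 m.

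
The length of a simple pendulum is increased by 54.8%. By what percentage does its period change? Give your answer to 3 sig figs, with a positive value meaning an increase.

T ∝ √L, so T'/T = √(1.548) = 1.244.
Percentage change in T = (1.244 − 1) × 100% = 24.4%.

24.4%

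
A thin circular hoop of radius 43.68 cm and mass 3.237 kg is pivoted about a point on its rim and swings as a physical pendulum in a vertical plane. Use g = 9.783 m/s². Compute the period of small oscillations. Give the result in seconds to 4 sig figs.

I_cm = mr² = 0.61760 kg·m². The pivot is at distance d = 0.4368 m from the centre of mass.
By the parallel-axis theorem, I = I_cm + md² = 0.61760 + 0.61760 = 1.2352 kg·m².
T = 2π√(I/(mgd)) = 2π√(1.2352/(3.237 × 9.783 × 0.4368)) = 1.878 s.

1.878 s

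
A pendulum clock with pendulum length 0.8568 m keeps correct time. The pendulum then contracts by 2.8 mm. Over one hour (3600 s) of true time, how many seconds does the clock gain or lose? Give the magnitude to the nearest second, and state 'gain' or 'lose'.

gain 6 s

T ∝ √L, so T'/T = √(0.85400/0.8568) = 0.998365.
In 3600 s of true time the clock registers 3600/0.998365 = 3605.9 s, so it gains 6 s.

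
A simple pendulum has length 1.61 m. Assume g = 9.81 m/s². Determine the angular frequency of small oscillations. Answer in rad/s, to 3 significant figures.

ω = √(g/L) = √(9.81/1.61) = 2.47 rad/s.

2.47 rad/s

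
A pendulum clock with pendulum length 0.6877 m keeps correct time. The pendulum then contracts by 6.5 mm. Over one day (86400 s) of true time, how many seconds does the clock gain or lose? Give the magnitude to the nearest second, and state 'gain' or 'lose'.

T ∝ √L, so T'/T = √(0.68120/0.6877) = 0.995263.
In 86400 s of true time the clock registers 86400/0.995263 = 86811.2 s, so it gains 411 s.

gain 411 s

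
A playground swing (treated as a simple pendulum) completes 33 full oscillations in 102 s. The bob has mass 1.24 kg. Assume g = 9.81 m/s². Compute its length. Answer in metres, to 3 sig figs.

T = 102/33 = 3.091 s.
From T = 2π√(L/g), L = gT²/(4π²) = 9.81 × 3.091²/(4π²) = 2.37 m.

2.37 m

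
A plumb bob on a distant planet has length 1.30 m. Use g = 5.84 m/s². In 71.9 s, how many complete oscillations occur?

24

T = 2π√(L/g) = 2π√(1.30/5.84) = 2.964 s.
Number of complete oscillations = ⌊71.9/2.964⌋ = ⌊24.25⌋ = 24.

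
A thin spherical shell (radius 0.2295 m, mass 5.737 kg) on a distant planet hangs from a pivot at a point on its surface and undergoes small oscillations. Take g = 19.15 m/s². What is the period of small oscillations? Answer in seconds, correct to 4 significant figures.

0.8880 s

I_cm = (2/3)mr² = 0.20145 kg·m². The pivot is at distance d = 0.2295 m from the centre of mass.
By the parallel-axis theorem, I = I_cm + md² = 0.20145 + 0.30217 = 0.50362 kg·m².
T = 2π√(I/(mgd)) = 2π√(0.50362/(5.737 × 19.15 × 0.2295)) = 0.8880 s.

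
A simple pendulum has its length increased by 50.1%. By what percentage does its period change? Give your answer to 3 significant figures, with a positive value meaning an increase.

T ∝ √L, so T'/T = √(1.501) = 1.225.
Percentage change in T = (1.225 − 1) × 100% = 22.5%.

22.5%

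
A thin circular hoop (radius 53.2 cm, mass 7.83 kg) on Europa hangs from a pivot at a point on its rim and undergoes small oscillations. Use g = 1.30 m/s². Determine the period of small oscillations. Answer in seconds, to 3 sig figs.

I_cm = mr² = 2.216 kg·m². The pivot is at distance d = 0.532 m from the centre of mass.
By the parallel-axis theorem, I = I_cm + md² = 2.216 + 2.216 = 4.432 kg·m².
T = 2π√(I/(mgd)) = 2π√(4.432/(7.83 × 1.30 × 0.532)) = 5.68 s.

5.68 s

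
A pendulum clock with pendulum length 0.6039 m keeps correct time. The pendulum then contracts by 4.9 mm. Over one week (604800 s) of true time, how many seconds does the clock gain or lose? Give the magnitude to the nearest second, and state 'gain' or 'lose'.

T ∝ √L, so T'/T = √(0.59900/0.6039) = 0.995935.
In 604800 s of true time the clock registers 604800/0.995935 = 607268.7 s, so it gains 2469 s.

gain 2469 s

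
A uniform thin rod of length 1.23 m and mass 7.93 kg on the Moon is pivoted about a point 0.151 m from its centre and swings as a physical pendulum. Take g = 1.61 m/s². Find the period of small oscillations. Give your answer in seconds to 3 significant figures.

For a physical pendulum T = 2π√(I/(mgd)), with d = 0.1510 m from pivot to centre of mass.
I_cm = mL²/12 = 7.93 × 1.23²/12 = 0.9998 kg·m²; I = I_cm + md² = 0.9998 + 7.93 × 0.1510² = 1.181 kg·m².
T = 2π√(1.181/(7.93 × 1.61 × 0.1510)) = 4.92 s.

4.92 s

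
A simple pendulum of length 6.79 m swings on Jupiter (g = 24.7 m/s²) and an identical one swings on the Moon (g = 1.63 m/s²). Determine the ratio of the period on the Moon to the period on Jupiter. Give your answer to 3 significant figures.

3.89

T ∝ 1/√g, so T₂/T₁ = √(g₁/g₂) = √(24.7/1.63) = 3.89.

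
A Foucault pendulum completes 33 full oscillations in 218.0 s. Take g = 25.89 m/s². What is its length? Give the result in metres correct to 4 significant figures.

T = 218.0/33 = 6.6061 s.
From T = 2π√(L/g), L = gT²/(4π²) = 25.89 × 6.6061²/(4π²) = 28.62 m.

28.62 m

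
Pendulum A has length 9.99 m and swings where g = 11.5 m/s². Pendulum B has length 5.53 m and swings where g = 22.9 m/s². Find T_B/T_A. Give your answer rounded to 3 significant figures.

T = 2π√(L/g), so T_B/T_A = √((L_B/g_B)/(L_A/g_A)) = √((5.53/22.9)/(9.99/11.5)) = 0.527.

0.527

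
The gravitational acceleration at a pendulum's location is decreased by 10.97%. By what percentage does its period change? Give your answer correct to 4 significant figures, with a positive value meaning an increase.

5.982%

T ∝ 1/√g, so T'/T = 1/√(0.89030) = 1.0598.
Percentage change in T = (1.0598 − 1) × 100% = 5.982%.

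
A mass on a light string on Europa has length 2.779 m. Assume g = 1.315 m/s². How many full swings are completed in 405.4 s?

T = 2π√(L/g) = 2π√(2.779/1.315) = 9.1340 s.
Number of complete oscillations = ⌊405.4/9.1340⌋ = ⌊44.384⌋ = 44.

44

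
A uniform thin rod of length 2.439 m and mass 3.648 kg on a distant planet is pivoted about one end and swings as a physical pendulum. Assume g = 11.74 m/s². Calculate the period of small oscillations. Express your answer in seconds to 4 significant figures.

For a physical pendulum T = 2π√(I/(mgd)), with d = 1.2195 m from pivot to centre of mass.
I_cm = mL²/12 = 3.648 × 2.439²/12 = 1.8084 kg·m²; I = I_cm + md² = 1.8084 + 3.648 × 1.2195² = 7.2336 kg·m².
T = 2π√(7.2336/(3.648 × 11.74 × 1.2195)) = 2.338 s.

2.338 s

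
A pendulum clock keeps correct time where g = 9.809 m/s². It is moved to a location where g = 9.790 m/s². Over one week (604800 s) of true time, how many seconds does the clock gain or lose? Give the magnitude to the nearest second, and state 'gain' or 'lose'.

lose 586 s

The clock's period scales as T ∝ 1/√g, so T'/T = √(9.809/9.790) = 1.00097.
In 604800 s of true time the clock registers 604800/1.00097 = 604214.0 s, so it loses 586 s.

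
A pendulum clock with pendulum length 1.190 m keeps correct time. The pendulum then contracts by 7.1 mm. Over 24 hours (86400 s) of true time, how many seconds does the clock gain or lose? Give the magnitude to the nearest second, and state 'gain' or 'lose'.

gain 259 s

T ∝ √L, so T'/T = √(1.18290/1.190) = 0.997012.
In 86400 s of true time the clock registers 86400/0.997012 = 86658.9 s, so it gains 259 s.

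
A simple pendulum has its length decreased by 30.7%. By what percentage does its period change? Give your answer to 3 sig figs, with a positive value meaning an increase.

-16.8%

T ∝ √L, so T'/T = √(0.6930) = 0.8325.
Percentage change in T = (0.8325 − 1) × 100% = -16.8%.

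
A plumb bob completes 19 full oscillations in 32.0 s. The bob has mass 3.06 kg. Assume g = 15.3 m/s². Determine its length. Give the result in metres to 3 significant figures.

1.10 m

T = 32.0/19 = 1.684 s.
From T = 2π√(L/g), L = gT²/(4π²) = 15.3 × 1.684²/(4π²) = 1.10 m.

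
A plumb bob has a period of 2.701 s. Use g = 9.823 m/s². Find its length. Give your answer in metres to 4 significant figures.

1.815 m

From T = 2π√(L/g), L = gT²/(4π²) = 9.823 × 2.7010²/(4π²) = 1.815 m.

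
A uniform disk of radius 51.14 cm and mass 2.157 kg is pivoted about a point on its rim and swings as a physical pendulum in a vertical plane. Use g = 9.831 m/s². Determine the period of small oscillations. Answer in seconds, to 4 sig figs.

1.755 s

I_cm = ½mr² = 0.28206 kg·m². The pivot is at distance d = 0.5114 m from the centre of mass.
By the parallel-axis theorem, I = I_cm + md² = 0.28206 + 0.56412 = 0.84618 kg·m².
T = 2π√(I/(mgd)) = 2π√(0.84618/(2.157 × 9.831 × 0.5114)) = 1.755 s.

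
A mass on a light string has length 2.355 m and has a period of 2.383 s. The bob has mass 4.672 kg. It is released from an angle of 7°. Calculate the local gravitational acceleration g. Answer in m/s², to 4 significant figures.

From T = 2π√(L/g), g = 4π²L/T² = 4π² × 2.355/2.3830² = 16.37 m/s².

16.37 m/s²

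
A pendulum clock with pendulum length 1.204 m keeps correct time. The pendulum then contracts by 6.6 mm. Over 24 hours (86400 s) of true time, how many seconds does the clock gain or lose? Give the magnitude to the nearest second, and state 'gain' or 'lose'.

T ∝ √L, so T'/T = √(1.19740/1.204) = 0.997255.
In 86400 s of true time the clock registers 86400/0.997255 = 86637.8 s, so it gains 238 s.

gain 238 s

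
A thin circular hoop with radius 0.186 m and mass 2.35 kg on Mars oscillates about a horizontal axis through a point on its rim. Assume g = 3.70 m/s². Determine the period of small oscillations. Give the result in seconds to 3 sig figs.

I_cm = mr² = 0.08130 kg·m². The pivot is at distance d = 0.186 m from the centre of mass.
By the parallel-axis theorem, I = I_cm + md² = 0.08130 + 0.08130 = 0.1626 kg·m².
T = 2π√(I/(mgd)) = 2π√(0.1626/(2.35 × 3.70 × 0.186)) = 1.99 s.

1.99 s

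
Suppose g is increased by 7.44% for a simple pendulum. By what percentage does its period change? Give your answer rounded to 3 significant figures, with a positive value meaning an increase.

-3.52%

T ∝ 1/√g, so T'/T = 1/√(1.074) = 0.9648.
Percentage change in T = (0.9648 − 1) × 100% = -3.52%.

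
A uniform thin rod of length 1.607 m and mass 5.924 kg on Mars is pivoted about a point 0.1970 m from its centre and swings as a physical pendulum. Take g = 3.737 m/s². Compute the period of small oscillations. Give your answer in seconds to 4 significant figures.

For a physical pendulum T = 2π√(I/(mgd)), with d = 0.19700 m from pivot to centre of mass.
I_cm = mL²/12 = 5.924 × 1.607²/12 = 1.2749 kg·m²; I = I_cm + md² = 1.2749 + 5.924 × 0.19700² = 1.5048 kg·m².
T = 2π√(1.5048/(5.924 × 3.737 × 0.19700)) = 3.691 s.

3.691 s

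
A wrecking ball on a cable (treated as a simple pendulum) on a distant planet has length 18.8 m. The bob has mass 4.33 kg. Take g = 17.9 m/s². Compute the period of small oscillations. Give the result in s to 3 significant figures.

T = 2π√(L/g) = 2π√(18.8/17.9) = 2π × 1.025 = 6.44 s.

6.44 s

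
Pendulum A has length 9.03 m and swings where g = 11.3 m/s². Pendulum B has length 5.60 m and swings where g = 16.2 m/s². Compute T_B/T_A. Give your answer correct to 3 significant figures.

0.658

T = 2π√(L/g), so T_B/T_A = √((L_B/g_B)/(L_A/g_A)) = √((5.60/16.2)/(9.03/11.3)) = 0.658.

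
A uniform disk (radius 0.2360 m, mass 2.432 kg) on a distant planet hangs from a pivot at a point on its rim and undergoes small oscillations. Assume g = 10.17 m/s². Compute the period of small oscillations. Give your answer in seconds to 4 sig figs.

1.172 s

I_cm = ½mr² = 0.067726 kg·m². The pivot is at distance d = 0.2360 m from the centre of mass.
By the parallel-axis theorem, I = I_cm + md² = 0.067726 + 0.13545 = 0.20318 kg·m².
T = 2π√(I/(mgd)) = 2π√(0.20318/(2.432 × 10.17 × 0.2360)) = 1.172 s.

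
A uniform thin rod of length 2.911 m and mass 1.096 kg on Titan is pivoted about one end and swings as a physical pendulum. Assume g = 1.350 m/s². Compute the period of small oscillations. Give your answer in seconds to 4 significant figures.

7.533 s

For a physical pendulum T = 2π√(I/(mgd)), with d = 1.4555 m from pivot to centre of mass.
I_cm = mL²/12 = 1.096 × 2.911²/12 = 0.77395 kg·m²; I = I_cm + md² = 0.77395 + 1.096 × 1.4555² = 3.0958 kg·m².
T = 2π√(3.0958/(1.096 × 1.350 × 1.4555)) = 7.533 s.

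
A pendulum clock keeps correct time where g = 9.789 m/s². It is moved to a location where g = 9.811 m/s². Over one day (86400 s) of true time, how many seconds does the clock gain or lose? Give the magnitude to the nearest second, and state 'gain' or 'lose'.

The clock's period scales as T ∝ 1/√g, so T'/T = √(9.789/9.811) = 0.998878.
In 86400 s of true time the clock registers 86400/0.998878 = 86497.0 s, so it gains 97 s.

gain 97 s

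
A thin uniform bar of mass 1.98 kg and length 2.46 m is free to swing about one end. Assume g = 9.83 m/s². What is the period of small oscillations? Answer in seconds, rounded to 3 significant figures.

For a physical pendulum T = 2π√(I/(mgd)), with d = 1.230 m from pivot to centre of mass.
I_cm = mL²/12 = 1.98 × 2.46²/12 = 0.9985 kg·m²; I = I_cm + md² = 0.9985 + 1.98 × 1.230² = 3.994 kg·m².
T = 2π√(3.994/(1.98 × 9.83 × 1.230)) = 2.57 s.

2.57 s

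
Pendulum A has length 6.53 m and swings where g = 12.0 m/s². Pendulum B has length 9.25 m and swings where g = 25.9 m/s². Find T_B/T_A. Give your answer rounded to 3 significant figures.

0.810

T = 2π√(L/g), so T_B/T_A = √((L_B/g_B)/(L_A/g_A)) = √((9.25/25.9)/(6.53/12.0)) = 0.810.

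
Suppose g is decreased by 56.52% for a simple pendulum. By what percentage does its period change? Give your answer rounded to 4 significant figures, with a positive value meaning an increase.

T ∝ 1/√g, so T'/T = 1/√(0.43480) = 1.5165.
Percentage change in T = (1.5165 − 1) × 100% = 51.65%.

51.65%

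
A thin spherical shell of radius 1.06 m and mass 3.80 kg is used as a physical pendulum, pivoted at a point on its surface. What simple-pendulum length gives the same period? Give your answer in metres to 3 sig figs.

1.77 m

The equivalent simple-pendulum length is L_eq = I/(md), where I is about the pivot and d = 1.060 m.
I_cm = (2/3)mR² = 2.846 kg·m², so I = I_cm + md² = 2.846 + 4.270 = 7.116 kg·m².
L_eq = 7.116/(3.80 × 1.060) = 1.77 m.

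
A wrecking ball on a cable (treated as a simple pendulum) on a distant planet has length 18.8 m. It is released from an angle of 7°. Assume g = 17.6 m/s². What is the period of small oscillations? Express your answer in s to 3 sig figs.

T = 2π√(L/g) = 2π√(18.8/17.6) = 2π × 1.034 = 6.49 s.

6.49 s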